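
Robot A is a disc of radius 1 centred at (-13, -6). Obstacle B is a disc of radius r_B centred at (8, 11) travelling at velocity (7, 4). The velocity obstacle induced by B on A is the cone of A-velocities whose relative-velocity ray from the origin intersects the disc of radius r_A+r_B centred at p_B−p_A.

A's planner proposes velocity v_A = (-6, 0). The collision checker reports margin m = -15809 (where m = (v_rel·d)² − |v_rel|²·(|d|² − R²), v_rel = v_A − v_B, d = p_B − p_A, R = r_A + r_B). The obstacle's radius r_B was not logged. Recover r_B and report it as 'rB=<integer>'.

m = -15809
d = (21, 17);  v_rel = (-13, -4),  |v_rel|² = 185
v_rel×d = (-13)·(17) − (-4)·(21) = -137
since m = R²·185 − (-137)²:  R² = (18769 + -15809) / 185 = 16
R = √16 = 4  ⇒  r_B = 4 − 1 = 3

rB=3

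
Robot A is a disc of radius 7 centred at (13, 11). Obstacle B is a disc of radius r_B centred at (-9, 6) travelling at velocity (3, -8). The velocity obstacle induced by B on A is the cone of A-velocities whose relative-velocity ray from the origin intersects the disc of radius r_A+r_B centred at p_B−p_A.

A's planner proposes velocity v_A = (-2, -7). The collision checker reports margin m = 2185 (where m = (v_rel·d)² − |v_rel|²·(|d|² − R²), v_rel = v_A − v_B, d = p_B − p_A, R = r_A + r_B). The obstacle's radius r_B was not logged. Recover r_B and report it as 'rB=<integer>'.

m = 2185
d = (-22, -5);  v_rel = (-5, 1),  |v_rel|² = 26
v_rel×d = (-5)·(-5) − (1)·(-22) = 47
since m = R²·26 − 47²:  R² = (2209 + 2185) / 26 = 169
R = √169 = 13  ⇒  r_B = 13 − 7 = 6

rB=6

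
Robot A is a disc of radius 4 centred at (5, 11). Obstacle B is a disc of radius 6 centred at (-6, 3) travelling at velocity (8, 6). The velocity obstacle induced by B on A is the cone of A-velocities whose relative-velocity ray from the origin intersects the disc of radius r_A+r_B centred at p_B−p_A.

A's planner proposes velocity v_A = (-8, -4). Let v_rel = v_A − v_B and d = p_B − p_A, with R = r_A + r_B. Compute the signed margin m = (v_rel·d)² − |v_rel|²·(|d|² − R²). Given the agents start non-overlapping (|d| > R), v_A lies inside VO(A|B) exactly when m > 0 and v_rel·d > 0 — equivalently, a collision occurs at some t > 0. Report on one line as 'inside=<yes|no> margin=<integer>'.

d = (-11, -8),  |d|² = 185;  R = 4+6 = 10,  c = 185−10² = 85
v_rel = (-16, -10),  |v_rel|² = 356;  v_rel·d = (-16)·(-11) + (-10)·(-8) = 256
356·t² − 512·t + 85 = 0  ⇒  m = 256² − 356·85 = 35276
m = 35276 > 0,  v_rel·d = 256 > 0  ⇒  inside

inside=yes margin=35276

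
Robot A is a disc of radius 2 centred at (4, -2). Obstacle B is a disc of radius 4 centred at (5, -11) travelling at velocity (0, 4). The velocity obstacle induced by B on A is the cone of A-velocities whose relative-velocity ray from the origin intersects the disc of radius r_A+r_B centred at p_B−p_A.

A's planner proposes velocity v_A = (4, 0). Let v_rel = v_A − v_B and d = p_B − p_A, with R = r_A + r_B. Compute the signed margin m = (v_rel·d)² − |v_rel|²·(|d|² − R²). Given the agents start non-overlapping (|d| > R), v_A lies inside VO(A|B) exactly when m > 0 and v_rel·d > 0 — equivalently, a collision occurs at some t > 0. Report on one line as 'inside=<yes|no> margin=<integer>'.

d = (1, -9),  |d|² = 82;  R = 2+4 = 6,  c = 82−6² = 46
v_rel = (4, -4),  |v_rel|² = 32;  v_rel·d = (4)·(1) + (-4)·(-9) = 40
32·t² − 80·t + 46 = 0  ⇒  m = 40² − 32·46 = 128
m = 128 > 0,  v_rel·d = 40 > 0  ⇒  inside

inside=yes margin=128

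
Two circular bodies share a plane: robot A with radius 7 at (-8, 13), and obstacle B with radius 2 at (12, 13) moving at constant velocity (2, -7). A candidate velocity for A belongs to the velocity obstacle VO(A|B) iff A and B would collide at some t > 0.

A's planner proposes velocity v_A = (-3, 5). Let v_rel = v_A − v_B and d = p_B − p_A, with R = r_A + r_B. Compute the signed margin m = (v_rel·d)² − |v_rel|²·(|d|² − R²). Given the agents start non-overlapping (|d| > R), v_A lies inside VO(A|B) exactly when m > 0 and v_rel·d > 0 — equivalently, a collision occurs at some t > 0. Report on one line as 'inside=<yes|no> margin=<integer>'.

d = (20, 0),  |d|² = 400;  R = 7+2 = 9,  c = 400−9² = 319
v_rel = (-5, 12),  |v_rel|² = 169;  v_rel·d = (-5)·(20) + (12)·(0) = -100
169·t² + 200·t + 319 = 0  ⇒  m = (-100)² − 169·319 = -43911
m = -43911 < 0,  v_rel·d = -100 < 0  ⇒  outside

inside=no margin=-43911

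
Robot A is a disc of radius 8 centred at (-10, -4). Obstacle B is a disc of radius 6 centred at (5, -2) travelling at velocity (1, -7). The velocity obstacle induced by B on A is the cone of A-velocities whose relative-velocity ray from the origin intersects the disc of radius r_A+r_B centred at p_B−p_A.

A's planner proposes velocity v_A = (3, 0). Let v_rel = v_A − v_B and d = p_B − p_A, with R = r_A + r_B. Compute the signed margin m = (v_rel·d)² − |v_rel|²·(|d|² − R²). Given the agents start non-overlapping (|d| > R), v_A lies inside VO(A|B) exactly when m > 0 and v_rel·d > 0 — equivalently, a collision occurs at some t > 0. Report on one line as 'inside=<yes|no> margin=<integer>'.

d = (15, 2),  |d|² = 229;  R = 8+6 = 14,  c = 229−14² = 33
v_rel = (2, 7),  |v_rel|² = 53;  v_rel·d = (2)·(15) + (7)·(2) = 44
53·t² − 88·t + 33 = 0  ⇒  m = 44² − 53·33 = 187
m = 187 > 0,  v_rel·d = 44 > 0  ⇒  inside

inside=yes margin=187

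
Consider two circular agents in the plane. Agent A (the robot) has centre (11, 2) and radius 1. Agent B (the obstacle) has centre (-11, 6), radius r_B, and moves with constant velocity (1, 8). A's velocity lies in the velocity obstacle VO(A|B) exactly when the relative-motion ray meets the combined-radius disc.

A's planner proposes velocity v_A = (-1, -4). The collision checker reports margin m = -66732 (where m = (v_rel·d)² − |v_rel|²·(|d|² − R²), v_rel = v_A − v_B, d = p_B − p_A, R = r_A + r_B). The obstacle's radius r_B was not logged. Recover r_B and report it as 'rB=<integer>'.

m = -66732
d = (-22, 4);  v_rel = (-2, -12),  |v_rel|² = 148
v_rel×d = (-2)·(4) − (-12)·(-22) = -272
since m = R²·148 − (-272)²:  R² = (73984 + -66732) / 148 = 49
R = √49 = 7  ⇒  r_B = 7 − 1 = 6

rB=6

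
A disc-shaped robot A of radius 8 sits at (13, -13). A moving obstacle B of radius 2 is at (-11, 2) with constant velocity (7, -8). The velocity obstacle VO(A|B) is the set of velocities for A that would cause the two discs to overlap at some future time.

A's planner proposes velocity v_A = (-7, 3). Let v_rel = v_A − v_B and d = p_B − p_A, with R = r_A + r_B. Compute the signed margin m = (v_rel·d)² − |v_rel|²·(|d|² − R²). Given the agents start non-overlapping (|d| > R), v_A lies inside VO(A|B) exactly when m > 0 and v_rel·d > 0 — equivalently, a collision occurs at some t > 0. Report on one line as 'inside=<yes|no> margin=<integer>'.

d = (-24, 15),  |d|² = 801;  R = 8+2 = 10,  c = 801−10² = 701
v_rel = (-14, 11),  |v_rel|² = 317;  v_rel·d = (-14)·(-24) + (11)·(15) = 501
317·t² − 1002·t + 701 = 0  ⇒  m = 501² − 317·701 = 28784
m = 28784 > 0,  v_rel·d = 501 > 0  ⇒  inside

inside=yes margin=28784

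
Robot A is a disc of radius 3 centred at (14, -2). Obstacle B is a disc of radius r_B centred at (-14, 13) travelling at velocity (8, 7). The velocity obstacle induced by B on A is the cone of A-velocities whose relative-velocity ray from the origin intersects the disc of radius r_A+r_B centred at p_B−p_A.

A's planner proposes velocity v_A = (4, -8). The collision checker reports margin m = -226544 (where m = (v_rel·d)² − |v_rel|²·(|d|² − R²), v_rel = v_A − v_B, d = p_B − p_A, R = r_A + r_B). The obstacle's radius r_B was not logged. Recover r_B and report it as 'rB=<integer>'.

m = -226544
d = (-28, 15);  v_rel = (-4, -15),  |v_rel|² = 241
v_rel×d = (-4)·(15) − (-15)·(-28) = -480
since m = R²·241 − (-480)²:  R² = (230400 + -226544) / 241 = 16
R = √16 = 4  ⇒  r_B = 4 − 3 = 1

rB=1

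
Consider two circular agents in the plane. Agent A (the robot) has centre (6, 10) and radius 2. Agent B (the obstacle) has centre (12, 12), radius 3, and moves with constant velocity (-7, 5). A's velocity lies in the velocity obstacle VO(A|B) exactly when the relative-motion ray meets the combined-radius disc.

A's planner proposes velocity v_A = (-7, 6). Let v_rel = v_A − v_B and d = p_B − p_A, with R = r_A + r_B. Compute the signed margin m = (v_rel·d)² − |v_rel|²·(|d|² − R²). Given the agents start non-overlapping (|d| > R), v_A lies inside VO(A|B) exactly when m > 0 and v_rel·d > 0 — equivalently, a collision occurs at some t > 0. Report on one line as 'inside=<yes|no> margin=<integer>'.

d = (6, 2),  |d|² = 40;  R = 2+3 = 5,  c = 40−5² = 15
v_rel = (0, 1),  |v_rel|² = 1;  v_rel·d = (0)·(6) + (1)·(2) = 2
1·t² − 4·t + 15 = 0  ⇒  m = 2² − 1·15 = -11
m = -11 < 0,  v_rel·d = 2 > 0  ⇒  outside

inside=no margin=-11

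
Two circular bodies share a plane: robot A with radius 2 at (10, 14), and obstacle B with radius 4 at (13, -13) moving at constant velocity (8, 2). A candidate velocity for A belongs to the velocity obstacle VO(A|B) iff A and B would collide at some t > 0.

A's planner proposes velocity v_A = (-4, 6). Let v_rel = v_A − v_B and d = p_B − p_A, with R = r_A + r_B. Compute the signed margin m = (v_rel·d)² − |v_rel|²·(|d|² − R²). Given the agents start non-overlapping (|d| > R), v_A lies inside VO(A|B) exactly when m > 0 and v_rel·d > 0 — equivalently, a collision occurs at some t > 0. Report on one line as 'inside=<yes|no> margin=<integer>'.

d = (3, -27),  |d|² = 738;  R = 2+4 = 6,  c = 738−6² = 702
v_rel = (-12, 4),  |v_rel|² = 160;  v_rel·d = (-12)·(3) + (4)·(-27) = -144
160·t² + 288·t + 702 = 0  ⇒  m = (-144)² − 160·702 = -91584
m = -91584 < 0,  v_rel·d = -144 < 0  ⇒  outside

inside=no margin=-91584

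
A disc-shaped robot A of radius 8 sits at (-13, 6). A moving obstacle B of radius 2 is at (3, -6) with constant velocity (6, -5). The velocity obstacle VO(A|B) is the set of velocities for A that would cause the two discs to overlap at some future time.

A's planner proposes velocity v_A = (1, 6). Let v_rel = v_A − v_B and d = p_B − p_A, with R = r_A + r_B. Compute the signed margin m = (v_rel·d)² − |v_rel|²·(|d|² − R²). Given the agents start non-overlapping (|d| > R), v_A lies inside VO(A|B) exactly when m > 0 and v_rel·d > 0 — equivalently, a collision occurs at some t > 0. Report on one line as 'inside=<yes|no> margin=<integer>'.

d = (16, -12),  |d|² = 400;  R = 8+2 = 10,  c = 400−10² = 300
v_rel = (-5, 11),  |v_rel|² = 146;  v_rel·d = (-5)·(16) + (11)·(-12) = -212
146·t² + 424·t + 300 = 0  ⇒  m = (-212)² − 146·300 = 1144
m = 1144 > 0,  v_rel·d = -212 < 0  ⇒  outside

inside=no margin=1144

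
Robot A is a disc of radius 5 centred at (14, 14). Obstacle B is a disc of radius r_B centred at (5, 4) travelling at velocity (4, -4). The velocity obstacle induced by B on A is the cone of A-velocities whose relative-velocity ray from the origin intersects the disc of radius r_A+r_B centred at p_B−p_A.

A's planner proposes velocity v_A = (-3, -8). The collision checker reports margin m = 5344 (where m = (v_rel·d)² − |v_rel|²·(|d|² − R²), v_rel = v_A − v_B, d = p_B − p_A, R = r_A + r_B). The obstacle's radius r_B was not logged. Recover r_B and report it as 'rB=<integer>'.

m = 5344
d = (-9, -10);  v_rel = (-7, -4),  |v_rel|² = 65
v_rel×d = (-7)·(-10) − (-4)·(-9) = 34
since m = R²·65 − 34²:  R² = (1156 + 5344) / 65 = 100
R = √100 = 10  ⇒  r_B = 10 − 5 = 5

rB=5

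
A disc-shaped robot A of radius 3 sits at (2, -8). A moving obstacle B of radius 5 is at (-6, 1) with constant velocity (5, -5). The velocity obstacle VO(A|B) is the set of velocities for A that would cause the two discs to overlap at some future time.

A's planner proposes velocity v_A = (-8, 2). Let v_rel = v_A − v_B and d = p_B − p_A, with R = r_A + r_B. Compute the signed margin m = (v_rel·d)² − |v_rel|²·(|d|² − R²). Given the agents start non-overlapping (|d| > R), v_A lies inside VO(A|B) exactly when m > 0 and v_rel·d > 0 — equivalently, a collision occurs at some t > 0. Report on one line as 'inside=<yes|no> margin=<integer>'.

d = (-8, 9),  |d|² = 145;  R = 3+5 = 8,  c = 145−8² = 81
v_rel = (-13, 7),  |v_rel|² = 218;  v_rel·d = (-13)·(-8) + (7)·(9) = 167
218·t² − 334·t + 81 = 0  ⇒  m = 167² − 218·81 = 10231
m = 10231 > 0,  v_rel·d = 167 > 0  ⇒  inside

inside=yes margin=10231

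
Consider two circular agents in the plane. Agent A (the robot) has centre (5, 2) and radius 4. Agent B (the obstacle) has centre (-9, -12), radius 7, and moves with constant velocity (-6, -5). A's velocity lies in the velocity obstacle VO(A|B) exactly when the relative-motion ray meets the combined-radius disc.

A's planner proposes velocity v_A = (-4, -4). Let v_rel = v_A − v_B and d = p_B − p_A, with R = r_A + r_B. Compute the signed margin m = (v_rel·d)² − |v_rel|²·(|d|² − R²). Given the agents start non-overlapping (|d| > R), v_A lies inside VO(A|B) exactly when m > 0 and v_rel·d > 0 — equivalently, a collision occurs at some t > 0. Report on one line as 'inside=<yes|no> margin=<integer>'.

d = (-14, -14),  |d|² = 392;  R = 4+7 = 11,  c = 392−11² = 271
v_rel = (2, 1),  |v_rel|² = 5;  v_rel·d = (2)·(-14) + (1)·(-14) = -42
5·t² + 84·t + 271 = 0  ⇒  m = (-42)² − 5·271 = 409
m = 409 > 0,  v_rel·d = -42 < 0  ⇒  outside

inside=no margin=409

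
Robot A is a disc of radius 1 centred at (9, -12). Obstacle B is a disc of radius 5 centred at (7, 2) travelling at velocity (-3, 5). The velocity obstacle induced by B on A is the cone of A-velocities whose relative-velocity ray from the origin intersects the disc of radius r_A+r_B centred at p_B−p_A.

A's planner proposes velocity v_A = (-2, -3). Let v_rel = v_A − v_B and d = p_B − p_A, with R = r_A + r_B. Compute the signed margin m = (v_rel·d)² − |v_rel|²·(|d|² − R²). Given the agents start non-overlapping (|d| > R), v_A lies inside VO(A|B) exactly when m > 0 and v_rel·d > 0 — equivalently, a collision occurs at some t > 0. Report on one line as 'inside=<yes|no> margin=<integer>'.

d = (-2, 14),  |d|² = 200;  R = 1+5 = 6,  c = 200−6² = 164
v_rel = (1, -8),  |v_rel|² = 65;  v_rel·d = (1)·(-2) + (-8)·(14) = -114
65·t² + 228·t + 164 = 0  ⇒  m = (-114)² − 65·164 = 2336
m = 2336 > 0,  v_rel·d = -114 < 0  ⇒  outside

inside=no margin=2336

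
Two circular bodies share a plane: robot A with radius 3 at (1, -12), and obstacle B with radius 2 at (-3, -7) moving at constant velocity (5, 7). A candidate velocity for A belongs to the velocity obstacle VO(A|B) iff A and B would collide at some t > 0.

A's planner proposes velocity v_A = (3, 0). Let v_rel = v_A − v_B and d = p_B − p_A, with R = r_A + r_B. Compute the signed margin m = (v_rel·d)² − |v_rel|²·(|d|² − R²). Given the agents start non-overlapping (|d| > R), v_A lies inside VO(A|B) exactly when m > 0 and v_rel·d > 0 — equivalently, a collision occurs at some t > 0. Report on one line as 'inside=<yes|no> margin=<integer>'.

d = (-4, 5),  |d|² = 41;  R = 3+2 = 5,  c = 41−5² = 16
v_rel = (-2, -7),  |v_rel|² = 53;  v_rel·d = (-2)·(-4) + (-7)·(5) = -27
53·t² + 54·t + 16 = 0  ⇒  m = (-27)² − 53·16 = -119
m = -119 < 0,  v_rel·d = -27 < 0  ⇒  outside

inside=no margin=-119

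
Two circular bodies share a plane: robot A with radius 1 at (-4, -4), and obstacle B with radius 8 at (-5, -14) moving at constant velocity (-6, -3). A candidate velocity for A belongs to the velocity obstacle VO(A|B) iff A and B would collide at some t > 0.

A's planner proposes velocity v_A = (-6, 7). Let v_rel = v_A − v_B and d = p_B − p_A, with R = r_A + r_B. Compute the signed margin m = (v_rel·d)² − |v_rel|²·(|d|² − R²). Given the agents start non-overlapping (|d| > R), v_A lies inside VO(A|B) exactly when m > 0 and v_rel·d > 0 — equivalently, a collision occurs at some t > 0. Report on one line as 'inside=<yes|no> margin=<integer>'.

d = (-1, -10),  |d|² = 101;  R = 1+8 = 9,  c = 101−9² = 20
v_rel = (0, 10),  |v_rel|² = 100;  v_rel·d = (0)·(-1) + (10)·(-10) = -100
100·t² + 200·t + 20 = 0  ⇒  m = (-100)² − 100·20 = 8000
m = 8000 > 0,  v_rel·d = -100 < 0  ⇒  outside

inside=no margin=8000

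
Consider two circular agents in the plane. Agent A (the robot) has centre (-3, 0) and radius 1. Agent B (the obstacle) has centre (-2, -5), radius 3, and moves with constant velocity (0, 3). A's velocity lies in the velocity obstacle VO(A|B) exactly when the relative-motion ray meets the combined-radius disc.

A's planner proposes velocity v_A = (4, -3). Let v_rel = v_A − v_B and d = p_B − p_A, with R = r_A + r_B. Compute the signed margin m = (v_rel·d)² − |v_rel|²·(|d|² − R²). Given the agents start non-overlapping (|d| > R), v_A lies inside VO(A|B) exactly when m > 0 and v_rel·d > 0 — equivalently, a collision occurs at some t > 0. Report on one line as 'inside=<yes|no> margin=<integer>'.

d = (1, -5),  |d|² = 26;  R = 1+3 = 4,  c = 26−4² = 10
v_rel = (4, -6),  |v_rel|² = 52;  v_rel·d = (4)·(1) + (-6)·(-5) = 34
52·t² − 68·t + 10 = 0  ⇒  m = 34² − 52·10 = 636
m = 636 > 0,  v_rel·d = 34 > 0  ⇒  inside

inside=yes margin=636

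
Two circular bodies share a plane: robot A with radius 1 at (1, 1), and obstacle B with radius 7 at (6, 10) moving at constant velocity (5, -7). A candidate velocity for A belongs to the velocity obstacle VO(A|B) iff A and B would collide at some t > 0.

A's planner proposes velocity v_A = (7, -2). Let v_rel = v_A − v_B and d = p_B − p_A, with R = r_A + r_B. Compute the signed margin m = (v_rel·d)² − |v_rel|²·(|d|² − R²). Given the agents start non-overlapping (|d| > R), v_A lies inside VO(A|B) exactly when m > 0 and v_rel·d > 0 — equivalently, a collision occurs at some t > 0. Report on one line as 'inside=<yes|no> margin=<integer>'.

d = (5, 9),  |d|² = 106;  R = 1+7 = 8,  c = 106−8² = 42
v_rel = (2, 5),  |v_rel|² = 29;  v_rel·d = (2)·(5) + (5)·(9) = 55
29·t² − 110·t + 42 = 0  ⇒  m = 55² − 29·42 = 1807
m = 1807 > 0,  v_rel·d = 55 > 0  ⇒  inside

inside=yes margin=1807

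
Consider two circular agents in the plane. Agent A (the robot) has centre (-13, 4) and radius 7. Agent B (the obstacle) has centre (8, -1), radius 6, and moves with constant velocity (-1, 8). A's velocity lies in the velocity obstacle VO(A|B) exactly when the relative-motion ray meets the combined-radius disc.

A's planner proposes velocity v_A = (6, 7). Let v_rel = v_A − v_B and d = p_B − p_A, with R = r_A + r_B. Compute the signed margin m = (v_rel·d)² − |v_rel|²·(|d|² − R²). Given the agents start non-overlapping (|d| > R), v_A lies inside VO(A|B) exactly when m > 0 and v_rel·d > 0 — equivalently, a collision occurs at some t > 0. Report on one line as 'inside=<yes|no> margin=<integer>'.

d = (21, -5),  |d|² = 466;  R = 7+6 = 13,  c = 466−13² = 297
v_rel = (7, -1),  |v_rel|² = 50;  v_rel·d = (7)·(21) + (-1)·(-5) = 152
50·t² − 304·t + 297 = 0  ⇒  m = 152² − 50·297 = 8254
m = 8254 > 0,  v_rel·d = 152 > 0  ⇒  inside

inside=yes margin=8254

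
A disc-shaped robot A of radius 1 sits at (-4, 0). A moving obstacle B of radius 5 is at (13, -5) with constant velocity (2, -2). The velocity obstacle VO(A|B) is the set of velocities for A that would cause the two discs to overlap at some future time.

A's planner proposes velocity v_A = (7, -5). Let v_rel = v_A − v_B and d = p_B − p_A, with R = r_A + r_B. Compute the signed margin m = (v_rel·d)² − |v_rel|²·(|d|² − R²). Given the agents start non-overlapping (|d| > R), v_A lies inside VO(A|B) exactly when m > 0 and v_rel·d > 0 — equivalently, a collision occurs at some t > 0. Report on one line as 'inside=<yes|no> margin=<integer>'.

d = (17, -5),  |d|² = 314;  R = 1+5 = 6,  c = 314−6² = 278
v_rel = (5, -3),  |v_rel|² = 34;  v_rel·d = (5)·(17) + (-3)·(-5) = 100
34·t² − 200·t + 278 = 0  ⇒  m = 100² − 34·278 = 548
m = 548 > 0,  v_rel·d = 100 > 0  ⇒  inside

inside=yes margin=548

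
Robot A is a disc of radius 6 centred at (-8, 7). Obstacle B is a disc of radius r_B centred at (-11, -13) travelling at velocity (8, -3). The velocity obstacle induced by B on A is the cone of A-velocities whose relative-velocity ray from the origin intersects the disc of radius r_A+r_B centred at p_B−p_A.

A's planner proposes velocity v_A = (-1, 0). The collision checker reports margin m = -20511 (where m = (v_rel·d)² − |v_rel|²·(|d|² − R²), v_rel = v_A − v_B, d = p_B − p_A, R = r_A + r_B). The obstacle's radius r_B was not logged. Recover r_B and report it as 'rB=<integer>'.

m = -20511
d = (-3, -20);  v_rel = (-9, 3),  |v_rel|² = 90
v_rel×d = (-9)·(-20) − (3)·(-3) = 189
since m = R²·90 − 189²:  R² = (35721 + -20511) / 90 = 169
R = √169 = 13  ⇒  r_B = 13 − 6 = 7

rB=7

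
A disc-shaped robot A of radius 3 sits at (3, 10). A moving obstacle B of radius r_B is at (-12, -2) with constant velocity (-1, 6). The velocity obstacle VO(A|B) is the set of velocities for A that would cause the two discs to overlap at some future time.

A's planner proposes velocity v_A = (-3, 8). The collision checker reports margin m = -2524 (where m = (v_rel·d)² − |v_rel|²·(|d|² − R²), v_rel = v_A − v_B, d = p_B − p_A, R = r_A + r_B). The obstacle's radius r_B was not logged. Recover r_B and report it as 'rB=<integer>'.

m = -2524
d = (-15, -12);  v_rel = (-2, 2),  |v_rel|² = 8
v_rel×d = (-2)·(-12) − (2)·(-15) = 54
since m = R²·8 − 54²:  R² = (2916 + -2524) / 8 = 49
R = √49 = 7  ⇒  r_B = 7 − 3 = 4

rB=4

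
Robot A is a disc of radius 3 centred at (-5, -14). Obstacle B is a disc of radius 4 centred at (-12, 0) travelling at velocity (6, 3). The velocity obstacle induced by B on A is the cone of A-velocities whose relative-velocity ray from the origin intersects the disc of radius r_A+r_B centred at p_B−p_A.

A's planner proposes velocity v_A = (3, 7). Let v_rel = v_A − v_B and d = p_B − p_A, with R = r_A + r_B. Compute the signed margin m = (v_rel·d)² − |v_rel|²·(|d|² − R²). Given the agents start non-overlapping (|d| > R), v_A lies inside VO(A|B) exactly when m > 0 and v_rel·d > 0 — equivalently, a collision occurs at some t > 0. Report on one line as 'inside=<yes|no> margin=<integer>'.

d = (-7, 14),  |d|² = 245;  R = 3+4 = 7,  c = 245−7² = 196
v_rel = (-3, 4),  |v_rel|² = 25;  v_rel·d = (-3)·(-7) + (4)·(14) = 77
25·t² − 154·t + 196 = 0  ⇒  m = 77² − 25·196 = 1029
m = 1029 > 0,  v_rel·d = 77 > 0  ⇒  inside

inside=yes margin=1029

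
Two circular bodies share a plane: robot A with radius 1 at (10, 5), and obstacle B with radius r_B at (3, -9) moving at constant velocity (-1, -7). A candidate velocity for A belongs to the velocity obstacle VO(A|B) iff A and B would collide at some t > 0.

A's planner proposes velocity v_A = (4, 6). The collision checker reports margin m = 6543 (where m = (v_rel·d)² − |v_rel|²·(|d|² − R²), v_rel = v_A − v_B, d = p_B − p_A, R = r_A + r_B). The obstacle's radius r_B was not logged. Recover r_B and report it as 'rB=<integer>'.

m = 6543
d = (-7, -14);  v_rel = (5, 13),  |v_rel|² = 194
v_rel×d = (5)·(-14) − (13)·(-7) = 21
since m = R²·194 − 21²:  R² = (441 + 6543) / 194 = 36
R = √36 = 6  ⇒  r_B = 6 − 1 = 5

rB=5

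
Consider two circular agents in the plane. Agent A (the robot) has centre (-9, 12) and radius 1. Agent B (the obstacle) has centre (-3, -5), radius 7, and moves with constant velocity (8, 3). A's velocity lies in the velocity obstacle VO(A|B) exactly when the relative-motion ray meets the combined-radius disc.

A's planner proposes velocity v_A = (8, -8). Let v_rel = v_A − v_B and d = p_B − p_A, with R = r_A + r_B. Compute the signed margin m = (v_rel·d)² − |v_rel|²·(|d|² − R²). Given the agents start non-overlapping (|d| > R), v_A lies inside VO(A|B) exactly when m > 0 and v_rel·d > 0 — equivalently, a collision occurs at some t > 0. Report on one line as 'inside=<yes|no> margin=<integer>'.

d = (6, -17),  |d|² = 325;  R = 1+7 = 8,  c = 325−8² = 261
v_rel = (0, -11),  |v_rel|² = 121;  v_rel·d = (0)·(6) + (-11)·(-17) = 187
121·t² − 374·t + 261 = 0  ⇒  m = 187² − 121·261 = 3388
m = 3388 > 0,  v_rel·d = 187 > 0  ⇒  inside

inside=yes margin=3388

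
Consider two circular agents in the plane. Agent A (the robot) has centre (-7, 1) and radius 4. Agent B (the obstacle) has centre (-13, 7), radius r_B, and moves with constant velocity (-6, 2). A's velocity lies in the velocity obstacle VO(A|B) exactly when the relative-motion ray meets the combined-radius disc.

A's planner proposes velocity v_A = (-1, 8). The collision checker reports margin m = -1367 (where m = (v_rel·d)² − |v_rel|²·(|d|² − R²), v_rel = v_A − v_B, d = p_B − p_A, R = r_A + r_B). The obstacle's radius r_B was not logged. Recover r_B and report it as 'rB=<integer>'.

m = -1367
d = (-6, 6);  v_rel = (5, 6),  |v_rel|² = 61
v_rel×d = (5)·(6) − (6)·(-6) = 66
since m = R²·61 − 66²:  R² = (4356 + -1367) / 61 = 49
R = √49 = 7  ⇒  r_B = 7 − 4 = 3

rB=3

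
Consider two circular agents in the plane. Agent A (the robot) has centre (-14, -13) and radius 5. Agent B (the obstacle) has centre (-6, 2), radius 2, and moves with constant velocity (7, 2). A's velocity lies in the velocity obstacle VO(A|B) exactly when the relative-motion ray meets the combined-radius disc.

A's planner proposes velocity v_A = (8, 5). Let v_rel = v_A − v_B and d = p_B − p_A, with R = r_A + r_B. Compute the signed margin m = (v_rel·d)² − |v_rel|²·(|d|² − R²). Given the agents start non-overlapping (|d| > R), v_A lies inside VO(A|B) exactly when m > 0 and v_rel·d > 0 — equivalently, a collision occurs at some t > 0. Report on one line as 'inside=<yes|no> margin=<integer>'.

d = (8, 15),  |d|² = 289;  R = 5+2 = 7,  c = 289−7² = 240
v_rel = (1, 3),  |v_rel|² = 10;  v_rel·d = (1)·(8) + (3)·(15) = 53
10·t² − 106·t + 240 = 0  ⇒  m = 53² − 10·240 = 409
m = 409 > 0,  v_rel·d = 53 > 0  ⇒  inside

inside=yes margin=409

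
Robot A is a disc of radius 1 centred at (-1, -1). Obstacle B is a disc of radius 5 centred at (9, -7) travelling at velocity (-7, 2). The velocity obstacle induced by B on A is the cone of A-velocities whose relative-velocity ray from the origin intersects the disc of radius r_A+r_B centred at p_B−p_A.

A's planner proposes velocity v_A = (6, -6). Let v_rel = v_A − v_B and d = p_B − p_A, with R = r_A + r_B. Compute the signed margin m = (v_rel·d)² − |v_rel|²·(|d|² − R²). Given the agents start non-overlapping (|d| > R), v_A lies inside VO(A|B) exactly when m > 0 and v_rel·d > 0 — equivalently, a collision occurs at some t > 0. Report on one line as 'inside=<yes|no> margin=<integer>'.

d = (10, -6),  |d|² = 136;  R = 1+5 = 6,  c = 136−6² = 100
v_rel = (13, -8),  |v_rel|² = 233;  v_rel·d = (13)·(10) + (-8)·(-6) = 178
233·t² − 356·t + 100 = 0  ⇒  m = 178² − 233·100 = 8384
m = 8384 > 0,  v_rel·d = 178 > 0  ⇒  inside

inside=yes margin=8384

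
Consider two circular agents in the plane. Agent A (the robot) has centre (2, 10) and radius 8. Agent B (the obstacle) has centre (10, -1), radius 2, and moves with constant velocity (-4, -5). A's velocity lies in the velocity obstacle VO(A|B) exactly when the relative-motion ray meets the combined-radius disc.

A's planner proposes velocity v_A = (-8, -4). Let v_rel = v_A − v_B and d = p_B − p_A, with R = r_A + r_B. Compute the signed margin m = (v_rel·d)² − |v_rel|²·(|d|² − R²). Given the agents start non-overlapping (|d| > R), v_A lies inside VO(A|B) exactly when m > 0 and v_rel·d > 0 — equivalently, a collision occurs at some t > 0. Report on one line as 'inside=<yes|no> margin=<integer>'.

d = (8, -11),  |d|² = 185;  R = 8+2 = 10,  c = 185−10² = 85
v_rel = (-4, 1),  |v_rel|² = 17;  v_rel·d = (-4)·(8) + (1)·(-11) = -43
17·t² + 86·t + 85 = 0  ⇒  m = (-43)² − 17·85 = 404
m = 404 > 0,  v_rel·d = -43 < 0  ⇒  outside

inside=no margin=404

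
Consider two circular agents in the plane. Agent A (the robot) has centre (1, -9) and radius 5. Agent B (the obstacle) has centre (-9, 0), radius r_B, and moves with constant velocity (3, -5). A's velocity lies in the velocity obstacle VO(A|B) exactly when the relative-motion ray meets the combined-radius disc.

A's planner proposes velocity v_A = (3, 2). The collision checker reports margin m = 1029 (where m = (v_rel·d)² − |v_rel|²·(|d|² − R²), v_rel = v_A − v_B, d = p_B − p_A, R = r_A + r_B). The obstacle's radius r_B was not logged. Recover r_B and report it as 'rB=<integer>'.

m = 1029
d = (-10, 9);  v_rel = (0, 7),  |v_rel|² = 49
v_rel×d = (0)·(9) − (7)·(-10) = 70
since m = R²·49 − 70²:  R² = (4900 + 1029) / 49 = 121
R = √121 = 11  ⇒  r_B = 11 − 5 = 6

rB=6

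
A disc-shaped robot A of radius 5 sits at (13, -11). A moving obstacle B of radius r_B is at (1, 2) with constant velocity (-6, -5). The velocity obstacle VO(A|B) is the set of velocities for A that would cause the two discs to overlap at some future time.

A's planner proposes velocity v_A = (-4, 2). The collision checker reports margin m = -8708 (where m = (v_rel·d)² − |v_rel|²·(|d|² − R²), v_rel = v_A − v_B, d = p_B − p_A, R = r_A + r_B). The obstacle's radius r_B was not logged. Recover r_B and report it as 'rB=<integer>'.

m = -8708
d = (-12, 13);  v_rel = (2, 7),  |v_rel|² = 53
v_rel×d = (2)·(13) − (7)·(-12) = 110
since m = R²·53 − 110²:  R² = (12100 + -8708) / 53 = 64
R = √64 = 8  ⇒  r_B = 8 − 5 = 3

rB=3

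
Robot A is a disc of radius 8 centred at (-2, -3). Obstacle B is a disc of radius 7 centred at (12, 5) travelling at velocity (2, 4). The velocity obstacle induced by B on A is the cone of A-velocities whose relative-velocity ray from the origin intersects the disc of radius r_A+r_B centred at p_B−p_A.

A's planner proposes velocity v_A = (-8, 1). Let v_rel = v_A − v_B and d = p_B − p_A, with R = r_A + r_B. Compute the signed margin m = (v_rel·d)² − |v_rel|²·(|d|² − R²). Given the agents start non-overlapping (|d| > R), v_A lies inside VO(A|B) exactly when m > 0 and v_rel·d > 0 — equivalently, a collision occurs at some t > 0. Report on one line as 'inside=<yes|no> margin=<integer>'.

d = (14, 8),  |d|² = 260;  R = 8+7 = 15,  c = 260−15² = 35
v_rel = (-10, -3),  |v_rel|² = 109;  v_rel·d = (-10)·(14) + (-3)·(8) = -164
109·t² + 328·t + 35 = 0  ⇒  m = (-164)² − 109·35 = 23081
m = 23081 > 0,  v_rel·d = -164 < 0  ⇒  outside

inside=no margin=23081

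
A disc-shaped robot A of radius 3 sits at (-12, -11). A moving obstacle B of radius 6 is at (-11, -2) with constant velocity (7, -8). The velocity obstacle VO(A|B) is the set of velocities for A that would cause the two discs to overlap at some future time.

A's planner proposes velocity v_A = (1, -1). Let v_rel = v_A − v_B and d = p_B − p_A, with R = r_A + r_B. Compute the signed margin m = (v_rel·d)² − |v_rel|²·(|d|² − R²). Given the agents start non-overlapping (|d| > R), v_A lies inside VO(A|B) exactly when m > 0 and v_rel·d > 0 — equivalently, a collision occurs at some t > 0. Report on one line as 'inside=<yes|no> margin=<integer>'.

d = (1, 9),  |d|² = 82;  R = 3+6 = 9,  c = 82−9² = 1
v_rel = (-6, 7),  |v_rel|² = 85;  v_rel·d = (-6)·(1) + (7)·(9) = 57
85·t² − 114·t + 1 = 0  ⇒  m = 57² − 85·1 = 3164
m = 3164 > 0,  v_rel·d = 57 > 0  ⇒  inside

inside=yes margin=3164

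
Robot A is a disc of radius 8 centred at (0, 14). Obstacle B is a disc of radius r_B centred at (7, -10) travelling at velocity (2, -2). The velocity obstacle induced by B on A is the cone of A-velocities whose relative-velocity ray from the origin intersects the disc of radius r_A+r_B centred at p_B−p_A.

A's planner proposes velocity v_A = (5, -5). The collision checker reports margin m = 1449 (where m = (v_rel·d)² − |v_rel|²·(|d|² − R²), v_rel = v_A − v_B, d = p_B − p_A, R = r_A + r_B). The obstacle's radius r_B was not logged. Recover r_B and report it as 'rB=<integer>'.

m = 1449
d = (7, -24);  v_rel = (3, -3),  |v_rel|² = 18
v_rel×d = (3)·(-24) − (-3)·(7) = -51
since m = R²·18 − (-51)²:  R² = (2601 + 1449) / 18 = 225
R = √225 = 15  ⇒  r_B = 15 − 8 = 7

rB=7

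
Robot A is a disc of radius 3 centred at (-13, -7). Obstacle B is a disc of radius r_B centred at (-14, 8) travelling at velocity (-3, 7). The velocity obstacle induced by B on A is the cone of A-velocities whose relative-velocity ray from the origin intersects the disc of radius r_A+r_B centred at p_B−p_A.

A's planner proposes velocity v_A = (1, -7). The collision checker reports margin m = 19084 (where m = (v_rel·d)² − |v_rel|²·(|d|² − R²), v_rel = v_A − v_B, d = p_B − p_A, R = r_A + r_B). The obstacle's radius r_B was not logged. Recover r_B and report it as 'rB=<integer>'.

m = 19084
d = (-1, 15);  v_rel = (4, -14),  |v_rel|² = 212
v_rel×d = (4)·(15) − (-14)·(-1) = 46
since m = R²·212 − 46²:  R² = (2116 + 19084) / 212 = 100
R = √100 = 10  ⇒  r_B = 10 − 3 = 7

rB=7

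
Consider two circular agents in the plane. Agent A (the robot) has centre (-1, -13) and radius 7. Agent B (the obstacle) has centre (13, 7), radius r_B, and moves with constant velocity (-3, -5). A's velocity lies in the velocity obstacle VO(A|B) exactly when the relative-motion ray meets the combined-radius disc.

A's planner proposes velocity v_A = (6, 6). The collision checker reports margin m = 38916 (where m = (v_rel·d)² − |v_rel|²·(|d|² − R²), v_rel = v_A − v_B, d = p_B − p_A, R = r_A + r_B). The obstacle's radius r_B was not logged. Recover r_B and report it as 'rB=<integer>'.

m = 38916
d = (14, 20);  v_rel = (9, 11),  |v_rel|² = 202
v_rel×d = (9)·(20) − (11)·(14) = 26
since m = R²·202 − 26²:  R² = (676 + 38916) / 202 = 196
R = √196 = 14  ⇒  r_B = 14 − 7 = 7

rB=7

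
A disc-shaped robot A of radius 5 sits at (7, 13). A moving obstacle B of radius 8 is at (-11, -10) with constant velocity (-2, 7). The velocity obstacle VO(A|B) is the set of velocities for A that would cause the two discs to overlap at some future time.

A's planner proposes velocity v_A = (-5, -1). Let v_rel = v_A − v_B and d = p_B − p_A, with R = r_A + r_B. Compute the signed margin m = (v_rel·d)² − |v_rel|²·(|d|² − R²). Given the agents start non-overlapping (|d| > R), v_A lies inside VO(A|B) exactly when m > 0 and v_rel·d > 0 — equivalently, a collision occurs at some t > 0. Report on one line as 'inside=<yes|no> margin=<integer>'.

d = (-18, -23),  |d|² = 853;  R = 5+8 = 13,  c = 853−13² = 684
v_rel = (-3, -8),  |v_rel|² = 73;  v_rel·d = (-3)·(-18) + (-8)·(-23) = 238
73·t² − 476·t + 684 = 0  ⇒  m = 238² − 73·684 = 6712
m = 6712 > 0,  v_rel·d = 238 > 0  ⇒  inside

inside=yes margin=6712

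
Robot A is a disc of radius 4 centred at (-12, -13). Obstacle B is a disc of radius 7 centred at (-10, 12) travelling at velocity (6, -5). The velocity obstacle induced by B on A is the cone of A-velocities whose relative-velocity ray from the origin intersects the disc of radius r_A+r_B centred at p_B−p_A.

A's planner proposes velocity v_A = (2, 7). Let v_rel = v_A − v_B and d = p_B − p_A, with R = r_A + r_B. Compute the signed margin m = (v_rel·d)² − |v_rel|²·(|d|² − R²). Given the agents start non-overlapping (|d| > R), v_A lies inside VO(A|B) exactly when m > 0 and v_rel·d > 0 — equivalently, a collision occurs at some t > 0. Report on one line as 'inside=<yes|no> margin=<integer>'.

d = (2, 25),  |d|² = 629;  R = 4+7 = 11,  c = 629−11² = 508
v_rel = (-4, 12),  |v_rel|² = 160;  v_rel·d = (-4)·(2) + (12)·(25) = 292
160·t² − 584·t + 508 = 0  ⇒  m = 292² − 160·508 = 3984
m = 3984 > 0,  v_rel·d = 292 > 0  ⇒  inside

inside=yes margin=3984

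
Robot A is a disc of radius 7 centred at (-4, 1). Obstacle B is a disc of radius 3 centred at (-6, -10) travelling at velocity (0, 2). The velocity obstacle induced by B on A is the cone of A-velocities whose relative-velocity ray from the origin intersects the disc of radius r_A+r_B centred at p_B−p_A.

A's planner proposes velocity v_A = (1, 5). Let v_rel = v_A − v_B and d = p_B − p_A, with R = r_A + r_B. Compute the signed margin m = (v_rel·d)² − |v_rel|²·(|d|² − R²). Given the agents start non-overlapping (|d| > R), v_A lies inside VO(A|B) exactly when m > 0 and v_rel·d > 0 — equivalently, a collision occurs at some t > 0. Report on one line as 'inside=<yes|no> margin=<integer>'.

d = (-2, -11),  |d|² = 125;  R = 7+3 = 10,  c = 125−10² = 25
v_rel = (1, 3),  |v_rel|² = 10;  v_rel·d = (1)·(-2) + (3)·(-11) = -35
10·t² + 70·t + 25 = 0  ⇒  m = (-35)² − 10·25 = 975
m = 975 > 0,  v_rel·d = -35 < 0  ⇒  outside

inside=no margin=975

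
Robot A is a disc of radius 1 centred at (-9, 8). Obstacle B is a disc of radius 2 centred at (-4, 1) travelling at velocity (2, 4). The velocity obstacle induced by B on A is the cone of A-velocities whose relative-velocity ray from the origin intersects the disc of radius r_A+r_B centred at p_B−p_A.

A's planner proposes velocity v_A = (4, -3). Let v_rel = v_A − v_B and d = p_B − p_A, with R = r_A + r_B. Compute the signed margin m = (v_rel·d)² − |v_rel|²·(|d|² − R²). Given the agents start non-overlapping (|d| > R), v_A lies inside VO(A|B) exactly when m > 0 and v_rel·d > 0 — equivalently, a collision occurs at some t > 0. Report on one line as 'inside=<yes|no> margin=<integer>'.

d = (5, -7),  |d|² = 74;  R = 1+2 = 3,  c = 74−3² = 65
v_rel = (2, -7),  |v_rel|² = 53;  v_rel·d = (2)·(5) + (-7)·(-7) = 59
53·t² − 118·t + 65 = 0  ⇒  m = 59² − 53·65 = 36
m = 36 > 0,  v_rel·d = 59 > 0  ⇒  inside

inside=yes margin=36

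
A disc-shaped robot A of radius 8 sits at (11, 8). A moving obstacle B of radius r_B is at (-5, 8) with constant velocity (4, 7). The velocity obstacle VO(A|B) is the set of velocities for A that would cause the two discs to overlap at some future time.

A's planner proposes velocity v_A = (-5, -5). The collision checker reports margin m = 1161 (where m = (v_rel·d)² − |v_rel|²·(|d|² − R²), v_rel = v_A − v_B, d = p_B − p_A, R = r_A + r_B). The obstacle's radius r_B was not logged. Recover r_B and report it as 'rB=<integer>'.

m = 1161
d = (-16, 0);  v_rel = (-9, -12),  |v_rel|² = 225
v_rel×d = (-9)·(0) − (-12)·(-16) = -192
since m = R²·225 − (-192)²:  R² = (36864 + 1161) / 225 = 169
R = √169 = 13  ⇒  r_B = 13 − 8 = 5

rB=5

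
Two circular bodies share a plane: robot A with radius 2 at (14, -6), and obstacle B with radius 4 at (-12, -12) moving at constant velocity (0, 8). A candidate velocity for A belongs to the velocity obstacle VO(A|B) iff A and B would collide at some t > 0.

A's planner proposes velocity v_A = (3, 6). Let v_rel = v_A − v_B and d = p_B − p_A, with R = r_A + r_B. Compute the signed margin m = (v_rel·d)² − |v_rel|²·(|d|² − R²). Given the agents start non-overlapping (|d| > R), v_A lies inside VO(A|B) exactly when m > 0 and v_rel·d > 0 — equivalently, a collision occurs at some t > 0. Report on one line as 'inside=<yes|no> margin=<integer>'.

d = (-26, -6),  |d|² = 712;  R = 2+4 = 6,  c = 712−6² = 676
v_rel = (3, -2),  |v_rel|² = 13;  v_rel·d = (3)·(-26) + (-2)·(-6) = -66
13·t² + 132·t + 676 = 0  ⇒  m = (-66)² − 13·676 = -4432
m = -4432 < 0,  v_rel·d = -66 < 0  ⇒  outside

inside=no margin=-4432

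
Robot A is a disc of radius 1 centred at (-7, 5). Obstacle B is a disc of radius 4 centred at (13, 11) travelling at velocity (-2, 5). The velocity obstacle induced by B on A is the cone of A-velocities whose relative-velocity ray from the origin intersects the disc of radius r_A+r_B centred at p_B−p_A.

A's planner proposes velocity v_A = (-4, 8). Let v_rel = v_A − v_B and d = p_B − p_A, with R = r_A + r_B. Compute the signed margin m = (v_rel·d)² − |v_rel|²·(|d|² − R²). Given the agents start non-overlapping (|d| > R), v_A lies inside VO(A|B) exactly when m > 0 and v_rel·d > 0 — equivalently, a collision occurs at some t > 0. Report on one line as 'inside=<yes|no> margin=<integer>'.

d = (20, 6),  |d|² = 436;  R = 1+4 = 5,  c = 436−5² = 411
v_rel = (-2, 3),  |v_rel|² = 13;  v_rel·d = (-2)·(20) + (3)·(6) = -22
13·t² + 44·t + 411 = 0  ⇒  m = (-22)² − 13·411 = -4859
m = -4859 < 0,  v_rel·d = -22 < 0  ⇒  outside

inside=no margin=-4859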